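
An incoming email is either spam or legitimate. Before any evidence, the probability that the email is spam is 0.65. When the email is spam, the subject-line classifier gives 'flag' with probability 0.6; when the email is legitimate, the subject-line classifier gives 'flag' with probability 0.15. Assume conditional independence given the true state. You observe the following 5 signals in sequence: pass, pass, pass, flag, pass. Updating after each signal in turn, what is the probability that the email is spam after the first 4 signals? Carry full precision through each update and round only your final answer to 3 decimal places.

After 'pass': P(spam) = 0.4·0.6500 / (0.4·0.6500 + 0.85·0.3500) ≈ 0.4664
After 'pass': P(spam) = 0.4·0.4664 / (0.4·0.4664 + 0.85·0.5336) ≈ 0.2914
After 'pass': P(spam) = 0.4·0.2914 / (0.4·0.2914 + 0.85·0.7086) ≈ 0.1622
After 'flag': P(spam) = 0.6·0.1622 / (0.6·0.1622 + 0.15·0.8378) ≈ 0.4364

0.436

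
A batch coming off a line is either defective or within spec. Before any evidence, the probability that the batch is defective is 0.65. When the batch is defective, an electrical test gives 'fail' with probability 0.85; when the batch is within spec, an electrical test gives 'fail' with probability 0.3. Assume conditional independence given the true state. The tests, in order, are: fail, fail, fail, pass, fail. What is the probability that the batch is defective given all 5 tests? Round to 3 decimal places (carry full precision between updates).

0.962

After 'fail': P(defective) = 0.85·0.6500 / (0.85·0.6500 + 0.3·0.3500) ≈ 0.8403
After 'fail': P(defective) = 0.85·0.8403 / (0.85·0.8403 + 0.3·0.1597) ≈ 0.9371
After 'fail': P(defective) = 0.85·0.9371 / (0.85·0.9371 + 0.3·0.0629) ≈ 0.9769
After 'pass': P(defective) = 0.15·0.9769 / (0.15·0.9769 + 0.7·0.0231) ≈ 0.9005
After 'fail': P(defective) = 0.85·0.9005 / (0.85·0.9005 + 0.3·0.0995) ≈ 0.9625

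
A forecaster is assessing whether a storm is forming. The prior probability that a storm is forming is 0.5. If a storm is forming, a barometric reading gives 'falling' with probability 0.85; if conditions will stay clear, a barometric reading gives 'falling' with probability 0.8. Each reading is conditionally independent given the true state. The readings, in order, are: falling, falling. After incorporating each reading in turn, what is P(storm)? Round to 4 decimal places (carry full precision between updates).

Each posterior becomes the prior for the next update.
After 'falling': P(storm) = 0.85·0.5000 / (0.85·0.5000 + 0.8·0.5000) ≈ 0.5152
After 'falling': P(storm) = 0.85·0.5152 / (0.85·0.5152 + 0.8·0.4848) ≈ 0.5303

0.5303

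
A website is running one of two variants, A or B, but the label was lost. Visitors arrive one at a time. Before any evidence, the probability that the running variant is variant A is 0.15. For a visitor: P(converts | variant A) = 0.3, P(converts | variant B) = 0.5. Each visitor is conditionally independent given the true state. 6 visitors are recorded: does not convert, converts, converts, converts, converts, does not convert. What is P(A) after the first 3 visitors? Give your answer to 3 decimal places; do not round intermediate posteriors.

0.082

After 'does not convert': P(A) = 0.7·0.1500 / (0.7·0.1500 + 0.5·0.8500) ≈ 0.1981
After 'converts': P(A) = 0.3·0.1981 / (0.3·0.1981 + 0.5·0.8019) ≈ 0.1291
After 'converts': P(A) = 0.3·0.1291 / (0.3·0.1291 + 0.5·0.8709) ≈ 0.0817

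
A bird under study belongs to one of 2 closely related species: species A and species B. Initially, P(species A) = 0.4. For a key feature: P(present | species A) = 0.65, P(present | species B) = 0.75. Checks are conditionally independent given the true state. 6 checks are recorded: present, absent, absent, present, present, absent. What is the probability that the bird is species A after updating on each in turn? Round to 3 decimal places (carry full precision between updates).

Apply Bayes' rule sequentially, carrying P(species A) forward.
After 'present': P(species A) = 0.65·0.4000 / (0.65·0.4000 + 0.75·0.6000) ≈ 0.3662
After 'absent': P(species A) = 0.35·0.3662 / (0.35·0.3662 + 0.25·0.6338) ≈ 0.4472
After 'absent': P(species A) = 0.35·0.4472 / (0.35·0.4472 + 0.25·0.5528) ≈ 0.5311
After 'present': P(species A) = 0.65·0.5311 / (0.65·0.5311 + 0.75·0.4689) ≈ 0.4953
After 'present': P(species A) = 0.65·0.4953 / (0.65·0.4953 + 0.75·0.5047) ≈ 0.4596
After 'absent': P(species A) = 0.35·0.4596 / (0.35·0.4596 + 0.25·0.5404) ≈ 0.5436

0.544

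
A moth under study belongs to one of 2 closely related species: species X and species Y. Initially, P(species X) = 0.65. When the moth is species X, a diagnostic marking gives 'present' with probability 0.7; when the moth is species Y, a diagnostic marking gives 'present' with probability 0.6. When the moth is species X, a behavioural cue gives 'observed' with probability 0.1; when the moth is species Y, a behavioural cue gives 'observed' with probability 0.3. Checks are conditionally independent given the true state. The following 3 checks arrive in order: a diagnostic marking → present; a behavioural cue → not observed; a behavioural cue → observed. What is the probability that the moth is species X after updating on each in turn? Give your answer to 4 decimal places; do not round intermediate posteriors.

0.4815

After a diagnostic marking='present': P(species X) = 0.7·0.6500 / (0.7·0.6500 + 0.6·0.3500) ≈ 0.6842
After a behavioural cue='not observed': P(species X) = 0.9·0.6842 / (0.9·0.6842 + 0.7·0.3158) ≈ 0.7358
After a behavioural cue='observed': P(species X) = 0.1·0.7358 / (0.1·0.7358 + 0.3·0.2642) ≈ 0.4815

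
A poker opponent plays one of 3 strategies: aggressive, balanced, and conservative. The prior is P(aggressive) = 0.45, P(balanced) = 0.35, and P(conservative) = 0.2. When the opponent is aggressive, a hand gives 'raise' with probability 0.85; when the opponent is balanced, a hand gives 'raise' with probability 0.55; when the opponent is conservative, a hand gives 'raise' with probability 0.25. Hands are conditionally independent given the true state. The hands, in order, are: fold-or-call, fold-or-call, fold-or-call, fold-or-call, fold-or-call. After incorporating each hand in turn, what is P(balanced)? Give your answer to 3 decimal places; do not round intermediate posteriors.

Each posterior becomes the prior for the next update.
After 'fold-or-call': normaliser = 0.15·0.4500 + 0.45·0.3500 + 0.75·0.2000; P(aggressive) ≈ 0.1800, P(balanced) ≈ 0.4200, P(conservative) ≈ 0.4000
After 'fold-or-call': normaliser = 0.15·0.1800 + 0.45·0.4200 + 0.75·0.4000; P(aggressive) ≈ 0.0523, P(balanced) ≈ 0.3663, P(conservative) ≈ 0.5814
After 'fold-or-call': normaliser = 0.15·0.0523 + 0.45·0.3663 + 0.75·0.5814; P(aggressive) ≈ 0.0129, P(balanced) ≈ 0.2708, P(conservative) ≈ 0.7163
After 'fold-or-call': normaliser = 0.15·0.0129 + 0.45·0.2708 + 0.75·0.7163; P(aggressive) ≈ 0.0029, P(balanced) ≈ 0.1843, P(conservative) ≈ 0.8127
After 'fold-or-call': normaliser = 0.15·0.0029 + 0.45·0.1843 + 0.75·0.8127; P(aggressive) ≈ 0.0006, P(balanced) ≈ 0.1197, P(conservative) ≈ 0.8797

0.120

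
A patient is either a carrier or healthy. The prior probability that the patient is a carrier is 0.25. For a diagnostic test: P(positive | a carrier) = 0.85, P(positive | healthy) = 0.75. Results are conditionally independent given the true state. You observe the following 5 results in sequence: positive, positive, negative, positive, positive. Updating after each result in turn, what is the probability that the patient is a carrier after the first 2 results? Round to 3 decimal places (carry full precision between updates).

Apply Bayes' rule sequentially, carrying P(carrier) forward.
After 'positive': P(carrier) = 0.85·0.2500 / (0.85·0.2500 + 0.75·0.7500) ≈ 0.2742
After 'positive': P(carrier) = 0.85·0.2742 / (0.85·0.2742 + 0.75·0.7258) ≈ 0.2998

0.300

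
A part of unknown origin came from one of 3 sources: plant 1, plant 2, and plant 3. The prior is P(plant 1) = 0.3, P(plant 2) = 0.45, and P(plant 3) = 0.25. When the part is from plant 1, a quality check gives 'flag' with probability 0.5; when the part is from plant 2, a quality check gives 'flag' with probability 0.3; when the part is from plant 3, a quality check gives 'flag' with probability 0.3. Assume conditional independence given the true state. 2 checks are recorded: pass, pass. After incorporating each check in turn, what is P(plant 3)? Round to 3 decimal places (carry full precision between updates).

After 'pass': normaliser = 0.5·0.3000 + 0.7·0.4500 + 0.7·0.2500; P(plant 1) ≈ 0.2344, P(plant 2) ≈ 0.4922, P(plant 3) ≈ 0.2734
After 'pass': normaliser = 0.5·0.2344 + 0.7·0.4922 + 0.7·0.2734; P(plant 1) ≈ 0.1794, P(plant 2) ≈ 0.5275, P(plant 3) ≈ 0.2931

0.293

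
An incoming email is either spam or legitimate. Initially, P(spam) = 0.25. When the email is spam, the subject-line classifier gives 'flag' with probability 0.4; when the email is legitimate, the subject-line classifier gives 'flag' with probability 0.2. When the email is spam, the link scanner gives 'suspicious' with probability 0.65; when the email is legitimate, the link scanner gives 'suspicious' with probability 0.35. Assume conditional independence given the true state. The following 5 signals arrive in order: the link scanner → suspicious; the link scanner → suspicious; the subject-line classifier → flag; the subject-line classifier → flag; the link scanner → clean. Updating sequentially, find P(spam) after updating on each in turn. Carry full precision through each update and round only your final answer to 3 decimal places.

After the link scanner='suspicious': P(spam) = 0.65·0.2500 / (0.65·0.2500 + 0.35·0.7500) ≈ 0.3824
After the link scanner='suspicious': P(spam) = 0.65·0.3824 / (0.65·0.3824 + 0.35·0.6176) ≈ 0.5348
After the subject-line classifier='flag': P(spam) = 0.4·0.5348 / (0.4·0.5348 + 0.2·0.4652) ≈ 0.6969
After the subject-line classifier='flag': P(spam) = 0.4·0.6969 / (0.4·0.6969 + 0.2·0.3031) ≈ 0.8214
After the link scanner='clean': P(spam) = 0.35·0.8214 / (0.35·0.8214 + 0.65·0.1786) ≈ 0.7123

0.712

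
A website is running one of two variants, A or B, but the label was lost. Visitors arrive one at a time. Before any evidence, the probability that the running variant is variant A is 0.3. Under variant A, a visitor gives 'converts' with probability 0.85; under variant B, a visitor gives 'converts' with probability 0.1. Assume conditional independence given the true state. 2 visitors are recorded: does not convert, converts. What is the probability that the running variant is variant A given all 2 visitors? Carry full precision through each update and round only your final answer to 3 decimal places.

After 'does not convert': P(A) = 0.15·0.3000 / (0.15·0.3000 + 0.9·0.7000) ≈ 0.0667
After 'converts': P(A) = 0.85·0.0667 / (0.85·0.0667 + 0.1·0.9333) ≈ 0.3778

0.378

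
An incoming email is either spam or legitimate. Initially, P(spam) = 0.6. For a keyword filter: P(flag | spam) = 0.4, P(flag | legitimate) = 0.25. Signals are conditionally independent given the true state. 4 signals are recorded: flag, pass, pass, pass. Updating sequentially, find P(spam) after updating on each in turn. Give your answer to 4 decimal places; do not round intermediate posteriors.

After 'flag': P(spam) = 0.4·0.6000 / (0.4·0.6000 + 0.25·0.4000) ≈ 0.7059
After 'pass': P(spam) = 0.6·0.7059 / (0.6·0.7059 + 0.75·0.2941) ≈ 0.6575
After 'pass': P(spam) = 0.6·0.6575 / (0.6·0.6575 + 0.75·0.3425) ≈ 0.6057
After 'pass': P(spam) = 0.6·0.6057 / (0.6·0.6057 + 0.75·0.3943) ≈ 0.5513

0.5513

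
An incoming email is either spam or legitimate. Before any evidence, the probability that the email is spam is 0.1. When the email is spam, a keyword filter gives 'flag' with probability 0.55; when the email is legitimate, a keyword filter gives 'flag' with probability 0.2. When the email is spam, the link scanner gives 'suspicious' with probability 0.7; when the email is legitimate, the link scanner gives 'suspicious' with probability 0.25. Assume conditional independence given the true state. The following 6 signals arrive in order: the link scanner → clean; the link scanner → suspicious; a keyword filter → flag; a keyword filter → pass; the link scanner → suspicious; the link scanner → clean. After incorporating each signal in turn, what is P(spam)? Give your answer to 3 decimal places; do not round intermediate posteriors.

After the link scanner='clean': P(spam) = 0.3·0.1000 / (0.3·0.1000 + 0.75·0.9000) ≈ 0.0426
After the link scanner='suspicious': P(spam) = 0.7·0.0426 / (0.7·0.0426 + 0.25·0.9574) ≈ 0.1107
After a keyword filter='flag': P(spam) = 0.55·0.1107 / (0.55·0.1107 + 0.2·0.8893) ≈ 0.2550
After a keyword filter='pass': P(spam) = 0.45·0.2550 / (0.45·0.2550 + 0.8·0.7450) ≈ 0.1614
After the link scanner='suspicious': P(spam) = 0.7·0.1614 / (0.7·0.1614 + 0.25·0.8386) ≈ 0.3502
After the link scanner='clean': P(spam) = 0.3·0.3502 / (0.3·0.3502 + 0.75·0.6498) ≈ 0.1774

0.177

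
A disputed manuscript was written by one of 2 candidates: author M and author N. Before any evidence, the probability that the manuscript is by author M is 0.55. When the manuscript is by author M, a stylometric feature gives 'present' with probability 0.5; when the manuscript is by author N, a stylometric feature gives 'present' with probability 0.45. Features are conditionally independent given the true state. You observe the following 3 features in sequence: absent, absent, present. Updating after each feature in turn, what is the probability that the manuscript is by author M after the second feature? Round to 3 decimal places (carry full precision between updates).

0.503

After 'absent': P(author M) = 0.5·0.5500 / (0.5·0.5500 + 0.55·0.4500) ≈ 0.5263
After 'absent': P(author M) = 0.5·0.5263 / (0.5·0.5263 + 0.55·0.4737) ≈ 0.5025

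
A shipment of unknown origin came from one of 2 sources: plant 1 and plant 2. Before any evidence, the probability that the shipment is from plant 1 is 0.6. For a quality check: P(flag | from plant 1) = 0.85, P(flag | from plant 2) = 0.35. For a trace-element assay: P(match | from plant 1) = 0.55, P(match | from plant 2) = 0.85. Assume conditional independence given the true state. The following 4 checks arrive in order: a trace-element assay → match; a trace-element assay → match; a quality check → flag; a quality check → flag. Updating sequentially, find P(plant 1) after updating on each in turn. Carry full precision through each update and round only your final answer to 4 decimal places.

0.7874

After a trace-element assay='match': P(plant 1) = 0.55·0.6000 / (0.55·0.6000 + 0.85·0.4000) ≈ 0.4925
After a trace-element assay='match': P(plant 1) = 0.55·0.4925 / (0.55·0.4925 + 0.85·0.5075) ≈ 0.3858
After a quality check='flag': P(plant 1) = 0.85·0.3858 / (0.85·0.3858 + 0.35·0.6142) ≈ 0.6040
After a quality check='flag': P(plant 1) = 0.85·0.6040 / (0.85·0.6040 + 0.35·0.3960) ≈ 0.7874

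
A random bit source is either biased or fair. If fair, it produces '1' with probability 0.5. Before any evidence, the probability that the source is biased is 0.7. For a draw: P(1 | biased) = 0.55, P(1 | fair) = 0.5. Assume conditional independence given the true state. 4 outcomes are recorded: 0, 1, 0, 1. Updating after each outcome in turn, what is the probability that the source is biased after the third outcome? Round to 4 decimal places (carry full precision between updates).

Apply Bayes' rule sequentially, carrying P(biased) forward.
After '0': P(biased) = 0.45·0.7000 / (0.45·0.7000 + 0.5·0.3000) ≈ 0.6774
After '1': P(biased) = 0.55·0.6774 / (0.55·0.6774 + 0.5·0.3226) ≈ 0.6979
After '0': P(biased) = 0.45·0.6979 / (0.45·0.6979 + 0.5·0.3021) ≈ 0.6752

0.6752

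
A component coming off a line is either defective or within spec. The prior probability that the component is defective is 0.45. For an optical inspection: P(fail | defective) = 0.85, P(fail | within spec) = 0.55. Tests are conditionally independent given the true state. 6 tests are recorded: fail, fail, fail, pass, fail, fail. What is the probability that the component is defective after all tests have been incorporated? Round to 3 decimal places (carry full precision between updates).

After 'fail': P(defective) = 0.85·0.4500 / (0.85·0.4500 + 0.55·0.5500) ≈ 0.5584
After 'fail': P(defective) = 0.85·0.5584 / (0.85·0.5584 + 0.55·0.4416) ≈ 0.6615
After 'fail': P(defective) = 0.85·0.6615 / (0.85·0.6615 + 0.55·0.3385) ≈ 0.7512
After 'pass': P(defective) = 0.15·0.7512 / (0.15·0.7512 + 0.45·0.2488) ≈ 0.5017
After 'fail': P(defective) = 0.85·0.5017 / (0.85·0.5017 + 0.55·0.4983) ≈ 0.6087
After 'fail': P(defective) = 0.85·0.6087 / (0.85·0.6087 + 0.55·0.3913) ≈ 0.7063

0.706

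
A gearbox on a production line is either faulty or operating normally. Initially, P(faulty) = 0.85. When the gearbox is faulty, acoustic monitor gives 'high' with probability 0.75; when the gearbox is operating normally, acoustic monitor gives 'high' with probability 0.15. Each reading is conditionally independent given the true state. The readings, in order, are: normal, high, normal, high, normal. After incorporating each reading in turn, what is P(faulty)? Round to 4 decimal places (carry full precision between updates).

After 'normal': P(faulty) = 0.25·0.8500 / (0.25·0.8500 + 0.85·0.1500) ≈ 0.6250
After 'high': P(faulty) = 0.75·0.6250 / (0.75·0.6250 + 0.15·0.3750) ≈ 0.8929
After 'normal': P(faulty) = 0.25·0.8929 / (0.25·0.8929 + 0.85·0.1071) ≈ 0.7102
After 'high': P(faulty) = 0.75·0.7102 / (0.75·0.7102 + 0.15·0.2898) ≈ 0.9246
After 'normal': P(faulty) = 0.25·0.9246 / (0.25·0.9246 + 0.85·0.0754) ≈ 0.7828

0.7828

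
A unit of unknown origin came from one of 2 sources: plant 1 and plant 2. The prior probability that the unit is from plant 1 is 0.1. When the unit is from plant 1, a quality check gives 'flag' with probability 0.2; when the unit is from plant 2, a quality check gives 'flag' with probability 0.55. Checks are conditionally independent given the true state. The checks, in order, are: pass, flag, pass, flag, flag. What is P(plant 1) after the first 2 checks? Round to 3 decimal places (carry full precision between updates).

0.067

After 'pass': P(plant 1) = 0.8·0.1000 / (0.8·0.1000 + 0.45·0.9000) ≈ 0.1649
After 'flag': P(plant 1) = 0.2·0.1649 / (0.2·0.1649 + 0.55·0.8351) ≈ 0.0670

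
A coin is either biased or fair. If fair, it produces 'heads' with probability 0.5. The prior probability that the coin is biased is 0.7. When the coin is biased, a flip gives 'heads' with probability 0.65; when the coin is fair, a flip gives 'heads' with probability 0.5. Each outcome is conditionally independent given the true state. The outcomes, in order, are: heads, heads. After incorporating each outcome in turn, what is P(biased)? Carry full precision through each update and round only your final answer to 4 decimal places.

0.7977

After 'heads': P(biased) = 0.65·0.7000 / (0.65·0.7000 + 0.5·0.3000) ≈ 0.7521
After 'heads': P(biased) = 0.65·0.7521 / (0.65·0.7521 + 0.5·0.2479) ≈ 0.7977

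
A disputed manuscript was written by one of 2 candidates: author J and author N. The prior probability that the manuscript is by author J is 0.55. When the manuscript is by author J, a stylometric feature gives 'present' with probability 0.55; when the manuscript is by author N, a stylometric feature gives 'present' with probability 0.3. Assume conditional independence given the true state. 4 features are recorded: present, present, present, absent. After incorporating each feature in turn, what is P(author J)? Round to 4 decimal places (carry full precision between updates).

Each posterior becomes the prior for the next update.
After 'present': P(author J) = 0.55·0.5500 / (0.55·0.5500 + 0.3·0.4500) ≈ 0.6914
After 'present': P(author J) = 0.55·0.6914 / (0.55·0.6914 + 0.3·0.3086) ≈ 0.8042
After 'present': P(author J) = 0.55·0.8042 / (0.55·0.8042 + 0.3·0.1958) ≈ 0.8828
After 'absent': P(author J) = 0.45·0.8828 / (0.45·0.8828 + 0.7·0.1172) ≈ 0.8288

0.8288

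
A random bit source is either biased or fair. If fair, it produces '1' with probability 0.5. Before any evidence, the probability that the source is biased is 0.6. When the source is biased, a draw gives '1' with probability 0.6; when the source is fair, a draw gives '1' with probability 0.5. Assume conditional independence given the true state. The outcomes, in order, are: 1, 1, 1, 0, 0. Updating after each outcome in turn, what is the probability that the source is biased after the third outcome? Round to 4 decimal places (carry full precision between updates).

0.7216

Each posterior becomes the prior for the next update.
After '1': P(biased) = 0.6·0.6000 / (0.6·0.6000 + 0.5·0.4000) ≈ 0.6429
After '1': P(biased) = 0.6·0.6429 / (0.6·0.6429 + 0.5·0.3571) ≈ 0.6835
After '1': P(biased) = 0.6·0.6835 / (0.6·0.6835 + 0.5·0.3165) ≈ 0.7216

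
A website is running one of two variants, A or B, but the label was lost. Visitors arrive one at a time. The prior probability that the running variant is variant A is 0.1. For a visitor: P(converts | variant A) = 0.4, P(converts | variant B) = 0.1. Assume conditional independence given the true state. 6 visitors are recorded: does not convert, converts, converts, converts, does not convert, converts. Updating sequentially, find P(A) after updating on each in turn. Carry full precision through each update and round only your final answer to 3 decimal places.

0.927

Each posterior becomes the prior for the next update.
After 'does not convert': P(A) = 0.6·0.1000 / (0.6·0.1000 + 0.9·0.9000) ≈ 0.0690
After 'converts': P(A) = 0.4·0.0690 / (0.4·0.0690 + 0.1·0.9310) ≈ 0.2286
After 'converts': P(A) = 0.4·0.2286 / (0.4·0.2286 + 0.1·0.7714) ≈ 0.5424
After 'converts': P(A) = 0.4·0.5424 / (0.4·0.5424 + 0.1·0.4576) ≈ 0.8258
After 'does not convert': P(A) = 0.6·0.8258 / (0.6·0.8258 + 0.9·0.1742) ≈ 0.7596
After 'converts': P(A) = 0.4·0.7596 / (0.4·0.7596 + 0.1·0.2404) ≈ 0.9267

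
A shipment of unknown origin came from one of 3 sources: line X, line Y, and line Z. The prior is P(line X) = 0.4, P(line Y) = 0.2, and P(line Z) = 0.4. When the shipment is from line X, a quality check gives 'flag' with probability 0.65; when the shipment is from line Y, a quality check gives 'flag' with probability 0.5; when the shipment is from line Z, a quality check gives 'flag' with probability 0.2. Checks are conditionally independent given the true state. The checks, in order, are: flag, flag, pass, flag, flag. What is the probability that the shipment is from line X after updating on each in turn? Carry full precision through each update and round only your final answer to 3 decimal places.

0.787

After 'flag': normaliser = 0.65·0.4000 + 0.5·0.2000 + 0.2·0.4000; P(line X) ≈ 0.5909, P(line Y) ≈ 0.2273, P(line Z) ≈ 0.1818
After 'flag': normaliser = 0.65·0.5909 + 0.5·0.2273 + 0.2·0.1818; P(line X) ≈ 0.7191, P(line Y) ≈ 0.2128, P(line Z) ≈ 0.0681
After 'pass': normaliser = 0.35·0.7191 + 0.5·0.2128 + 0.8·0.0681; P(line X) ≈ 0.6101, P(line Y) ≈ 0.2579, P(line Z) ≈ 0.1320
After 'flag': normaliser = 0.65·0.6101 + 0.5·0.2579 + 0.2·0.1320; P(line X) ≈ 0.7185, P(line Y) ≈ 0.2336, P(line Z) ≈ 0.0478
After 'flag': normaliser = 0.65·0.7185 + 0.5·0.2336 + 0.2·0.0478; P(line X) ≈ 0.7870, P(line Y) ≈ 0.1968, P(line Z) ≈ 0.0161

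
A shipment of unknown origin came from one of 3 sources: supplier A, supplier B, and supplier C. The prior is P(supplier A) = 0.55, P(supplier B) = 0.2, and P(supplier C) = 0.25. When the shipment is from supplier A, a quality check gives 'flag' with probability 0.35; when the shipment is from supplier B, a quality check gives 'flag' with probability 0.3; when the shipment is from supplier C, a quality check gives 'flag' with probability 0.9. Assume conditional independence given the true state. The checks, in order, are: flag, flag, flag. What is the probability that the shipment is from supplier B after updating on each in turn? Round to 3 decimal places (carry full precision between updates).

Each posterior becomes the prior for the next update.
After 'flag': normaliser = 0.35·0.5500 + 0.3·0.2000 + 0.9·0.2500; P(supplier A) ≈ 0.4031, P(supplier B) ≈ 0.1257, P(supplier C) ≈ 0.4712
After 'flag': normaliser = 0.35·0.4031 + 0.3·0.1257 + 0.9·0.4712; P(supplier A) ≈ 0.2340, P(supplier B) ≈ 0.0625, P(supplier C) ≈ 0.7034
After 'flag': normaliser = 0.35·0.2340 + 0.3·0.0625 + 0.9·0.7034; P(supplier A) ≈ 0.1116, P(supplier B) ≈ 0.0256, P(supplier C) ≈ 0.8628

0.026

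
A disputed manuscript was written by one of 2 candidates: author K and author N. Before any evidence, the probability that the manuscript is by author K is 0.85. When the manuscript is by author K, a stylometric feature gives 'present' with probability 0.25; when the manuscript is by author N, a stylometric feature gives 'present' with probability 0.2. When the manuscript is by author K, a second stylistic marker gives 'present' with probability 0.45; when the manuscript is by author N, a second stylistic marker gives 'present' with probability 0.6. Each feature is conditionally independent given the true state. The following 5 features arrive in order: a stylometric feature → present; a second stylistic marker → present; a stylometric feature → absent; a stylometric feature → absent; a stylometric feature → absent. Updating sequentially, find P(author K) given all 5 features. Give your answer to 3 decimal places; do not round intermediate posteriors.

0.814

Each posterior becomes the prior for the next update.
After a stylometric feature='present': P(author K) = 0.25·0.8500 / (0.25·0.8500 + 0.2·0.1500) ≈ 0.8763
After a second stylistic marker='present': P(author K) = 0.45·0.8763 / (0.45·0.8763 + 0.6·0.1237) ≈ 0.8416
After a stylometric feature='absent': P(author K) = 0.75·0.8416 / (0.75·0.8416 + 0.8·0.1584) ≈ 0.8328
After a stylometric feature='absent': P(author K) = 0.75·0.8328 / (0.75·0.8328 + 0.8·0.1672) ≈ 0.8236
After a stylometric feature='absent': P(author K) = 0.75·0.8236 / (0.75·0.8236 + 0.8·0.1764) ≈ 0.8140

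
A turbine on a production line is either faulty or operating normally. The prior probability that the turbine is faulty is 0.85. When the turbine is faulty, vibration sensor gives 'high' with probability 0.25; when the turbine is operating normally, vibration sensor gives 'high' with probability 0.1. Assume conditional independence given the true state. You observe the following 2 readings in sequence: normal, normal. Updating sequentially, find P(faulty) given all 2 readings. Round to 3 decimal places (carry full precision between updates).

0.797

After 'normal': P(faulty) = 0.75·0.8500 / (0.75·0.8500 + 0.9·0.1500) ≈ 0.8252
After 'normal': P(faulty) = 0.75·0.8252 / (0.75·0.8252 + 0.9·0.1748) ≈ 0.7974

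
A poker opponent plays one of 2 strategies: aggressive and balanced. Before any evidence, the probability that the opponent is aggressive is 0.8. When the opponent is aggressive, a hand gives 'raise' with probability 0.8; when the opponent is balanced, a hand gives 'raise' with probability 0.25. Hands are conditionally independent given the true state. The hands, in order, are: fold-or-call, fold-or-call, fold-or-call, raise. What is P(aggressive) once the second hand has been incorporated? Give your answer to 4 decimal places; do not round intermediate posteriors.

After 'fold-or-call': P(aggressive) = 0.2·0.8000 / (0.2·0.8000 + 0.75·0.2000) ≈ 0.5161
After 'fold-or-call': P(aggressive) = 0.2·0.5161 / (0.2·0.5161 + 0.75·0.4839) ≈ 0.2215

0.2215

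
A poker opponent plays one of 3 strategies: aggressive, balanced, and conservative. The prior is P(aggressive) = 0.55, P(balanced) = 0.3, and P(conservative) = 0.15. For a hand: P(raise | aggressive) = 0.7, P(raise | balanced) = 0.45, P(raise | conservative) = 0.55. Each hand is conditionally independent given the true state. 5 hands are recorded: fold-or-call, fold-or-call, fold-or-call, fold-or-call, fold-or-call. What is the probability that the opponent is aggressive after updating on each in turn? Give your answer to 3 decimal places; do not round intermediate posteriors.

After 'fold-or-call': normaliser = 0.3·0.5500 + 0.55·0.3000 + 0.45·0.1500; P(aggressive) ≈ 0.4151, P(balanced) ≈ 0.4151, P(conservative) ≈ 0.1698
After 'fold-or-call': normaliser = 0.3·0.4151 + 0.55·0.4151 + 0.45·0.1698; P(aggressive) ≈ 0.2901, P(balanced) ≈ 0.5319, P(conservative) ≈ 0.1780
After 'fold-or-call': normaliser = 0.3·0.2901 + 0.55·0.5319 + 0.45·0.1780; P(aggressive) ≈ 0.1893, P(balanced) ≈ 0.6364, P(conservative) ≈ 0.1743
After 'fold-or-call': normaliser = 0.3·0.1893 + 0.55·0.6364 + 0.45·0.1743; P(aggressive) ≈ 0.1171, P(balanced) ≈ 0.7213, P(conservative) ≈ 0.1616
After 'fold-or-call': normaliser = 0.3·0.1171 + 0.55·0.7213 + 0.45·0.1616; P(aggressive) ≈ 0.0696, P(balanced) ≈ 0.7863, P(conservative) ≈ 0.1441

0.070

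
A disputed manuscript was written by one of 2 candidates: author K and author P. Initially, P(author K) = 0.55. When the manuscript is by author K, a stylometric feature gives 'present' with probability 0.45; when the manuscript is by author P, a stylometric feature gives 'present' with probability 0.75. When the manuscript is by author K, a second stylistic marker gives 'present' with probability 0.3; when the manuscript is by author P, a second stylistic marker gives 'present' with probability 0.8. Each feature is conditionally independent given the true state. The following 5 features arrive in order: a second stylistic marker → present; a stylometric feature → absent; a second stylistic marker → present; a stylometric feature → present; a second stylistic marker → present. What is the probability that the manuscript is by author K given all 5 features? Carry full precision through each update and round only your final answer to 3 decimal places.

After a second stylistic marker='present': P(author K) = 0.3·0.5500 / (0.3·0.5500 + 0.8·0.4500) ≈ 0.3143
After a stylometric feature='absent': P(author K) = 0.55·0.3143 / (0.55·0.3143 + 0.25·0.6857) ≈ 0.5021
After a second stylistic marker='present': P(author K) = 0.3·0.5021 / (0.3·0.5021 + 0.8·0.4979) ≈ 0.2744
After a stylometric feature='present': P(author K) = 0.45·0.2744 / (0.45·0.2744 + 0.75·0.7256) ≈ 0.1849
After a second stylistic marker='present': P(author K) = 0.3·0.1849 / (0.3·0.1849 + 0.8·0.8151) ≈ 0.0784

0.078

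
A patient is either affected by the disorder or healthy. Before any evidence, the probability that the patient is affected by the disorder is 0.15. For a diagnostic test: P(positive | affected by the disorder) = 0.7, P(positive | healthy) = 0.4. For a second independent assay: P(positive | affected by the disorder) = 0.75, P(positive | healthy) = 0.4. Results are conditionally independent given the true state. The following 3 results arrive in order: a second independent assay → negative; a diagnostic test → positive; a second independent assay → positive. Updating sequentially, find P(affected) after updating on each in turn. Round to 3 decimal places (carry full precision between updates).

After a second independent assay='negative': P(affected) = 0.25·0.1500 / (0.25·0.1500 + 0.6·0.8500) ≈ 0.0685
After a diagnostic test='positive': P(affected) = 0.7·0.0685 / (0.7·0.0685 + 0.4·0.9315) ≈ 0.1140
After a second independent assay='positive': P(affected) = 0.75·0.1140 / (0.75·0.1140 + 0.4·0.8860) ≈ 0.1944

0.194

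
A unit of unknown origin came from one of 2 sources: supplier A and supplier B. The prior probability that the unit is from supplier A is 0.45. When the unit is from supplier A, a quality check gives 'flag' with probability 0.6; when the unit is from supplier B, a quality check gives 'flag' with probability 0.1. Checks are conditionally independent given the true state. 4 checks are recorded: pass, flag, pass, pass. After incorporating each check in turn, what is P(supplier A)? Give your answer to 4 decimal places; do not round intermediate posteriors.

After 'pass': P(supplier A) = 0.4·0.4500 / (0.4·0.4500 + 0.9·0.5500) ≈ 0.2667
After 'flag': P(supplier A) = 0.6·0.2667 / (0.6·0.2667 + 0.1·0.7333) ≈ 0.6857
After 'pass': P(supplier A) = 0.4·0.6857 / (0.4·0.6857 + 0.9·0.3143) ≈ 0.4923
After 'pass': P(supplier A) = 0.4·0.4923 / (0.4·0.4923 + 0.9·0.5077) ≈ 0.3012

0.3012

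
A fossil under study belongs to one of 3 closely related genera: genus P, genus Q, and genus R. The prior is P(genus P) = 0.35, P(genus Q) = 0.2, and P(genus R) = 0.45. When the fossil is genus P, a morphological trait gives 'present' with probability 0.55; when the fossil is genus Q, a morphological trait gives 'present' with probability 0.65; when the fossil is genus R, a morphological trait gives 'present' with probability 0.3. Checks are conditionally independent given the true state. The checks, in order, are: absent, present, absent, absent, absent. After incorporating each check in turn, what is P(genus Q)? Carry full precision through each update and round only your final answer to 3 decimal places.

After 'absent': normaliser = 0.45·0.3500 + 0.35·0.2000 + 0.7·0.4500; P(genus P) ≈ 0.2903, P(genus Q) ≈ 0.1290, P(genus R) ≈ 0.5806
After 'present': normaliser = 0.55·0.2903 + 0.65·0.1290 + 0.3·0.5806; P(genus P) ≈ 0.3822, P(genus Q) ≈ 0.2008, P(genus R) ≈ 0.4170
After 'absent': normaliser = 0.45·0.3822 + 0.35·0.2008 + 0.7·0.4170; P(genus P) ≈ 0.3220, P(genus Q) ≈ 0.1316, P(genus R) ≈ 0.5464
After 'absent': normaliser = 0.45·0.3220 + 0.35·0.1316 + 0.7·0.5464; P(genus P) ≈ 0.2527, P(genus Q) ≈ 0.0803, P(genus R) ≈ 0.6670
After 'absent': normaliser = 0.45·0.2527 + 0.35·0.0803 + 0.7·0.6670; P(genus P) ≈ 0.1868, P(genus Q) ≈ 0.0462, P(genus R) ≈ 0.7670

0.046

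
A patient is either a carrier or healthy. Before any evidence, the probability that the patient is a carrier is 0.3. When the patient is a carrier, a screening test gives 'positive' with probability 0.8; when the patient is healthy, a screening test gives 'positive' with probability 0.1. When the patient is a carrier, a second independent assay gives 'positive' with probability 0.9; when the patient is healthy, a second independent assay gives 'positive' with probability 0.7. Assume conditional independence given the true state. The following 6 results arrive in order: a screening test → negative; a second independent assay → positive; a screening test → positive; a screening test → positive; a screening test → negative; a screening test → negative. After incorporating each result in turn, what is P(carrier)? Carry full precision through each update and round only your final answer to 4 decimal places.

After a screening test='negative': P(carrier) = 0.2·0.3000 / (0.2·0.3000 + 0.9·0.7000) ≈ 0.0870
After a second independent assay='positive': P(carrier) = 0.9·0.0870 / (0.9·0.0870 + 0.7·0.9130) ≈ 0.1091
After a screening test='positive': P(carrier) = 0.8·0.1091 / (0.8·0.1091 + 0.1·0.8909) ≈ 0.4948
After a screening test='positive': P(carrier) = 0.8·0.4948 / (0.8·0.4948 + 0.1·0.5052) ≈ 0.8868
After a screening test='negative': P(carrier) = 0.2·0.8868 / (0.2·0.8868 + 0.9·0.1132) ≈ 0.6352
After a screening test='negative': P(carrier) = 0.2·0.6352 / (0.2·0.6352 + 0.9·0.3648) ≈ 0.2790

0.2790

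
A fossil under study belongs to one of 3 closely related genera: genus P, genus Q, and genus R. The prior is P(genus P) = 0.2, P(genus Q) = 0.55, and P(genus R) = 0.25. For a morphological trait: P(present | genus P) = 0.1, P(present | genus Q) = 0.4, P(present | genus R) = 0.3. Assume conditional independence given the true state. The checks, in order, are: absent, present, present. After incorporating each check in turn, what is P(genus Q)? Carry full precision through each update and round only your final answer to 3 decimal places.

0.751

After 'absent': normaliser = 0.9·0.2000 + 0.6·0.5500 + 0.7·0.2500; P(genus P) ≈ 0.2628, P(genus Q) ≈ 0.4818, P(genus R) ≈ 0.2555
After 'present': normaliser = 0.1·0.2628 + 0.4·0.4818 + 0.3·0.2555; P(genus P) ≈ 0.0889, P(genus Q) ≈ 0.6519, P(genus R) ≈ 0.2593
After 'present': normaliser = 0.1·0.0889 + 0.4·0.6519 + 0.3·0.2593; P(genus P) ≈ 0.0256, P(genus Q) ≈ 0.7505, P(genus R) ≈ 0.2239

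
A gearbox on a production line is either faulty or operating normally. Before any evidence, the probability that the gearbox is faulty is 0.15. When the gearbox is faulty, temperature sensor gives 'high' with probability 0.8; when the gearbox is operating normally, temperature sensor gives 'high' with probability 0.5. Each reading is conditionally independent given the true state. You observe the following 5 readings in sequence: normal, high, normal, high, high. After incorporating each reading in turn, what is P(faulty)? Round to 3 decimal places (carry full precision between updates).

After 'normal': P(faulty) = 0.2·0.1500 / (0.2·0.1500 + 0.5·0.8500) ≈ 0.0659
After 'high': P(faulty) = 0.8·0.0659 / (0.8·0.0659 + 0.5·0.9341) ≈ 0.1015
After 'normal': P(faulty) = 0.2·0.1015 / (0.2·0.1015 + 0.5·0.8985) ≈ 0.0432
After 'high': P(faulty) = 0.8·0.0432 / (0.8·0.0432 + 0.5·0.9568) ≈ 0.0674
After 'high': P(faulty) = 0.8·0.0674 / (0.8·0.0674 + 0.5·0.9326) ≈ 0.1037

0.104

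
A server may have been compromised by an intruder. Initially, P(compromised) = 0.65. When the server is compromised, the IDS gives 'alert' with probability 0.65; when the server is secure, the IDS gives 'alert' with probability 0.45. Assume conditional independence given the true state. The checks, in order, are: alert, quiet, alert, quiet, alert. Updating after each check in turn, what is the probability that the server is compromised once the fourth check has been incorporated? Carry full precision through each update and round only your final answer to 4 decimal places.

Apply Bayes' rule sequentially, carrying P(compromised) forward.
After 'alert': P(compromised) = 0.65·0.6500 / (0.65·0.6500 + 0.45·0.3500) ≈ 0.7284
After 'quiet': P(compromised) = 0.35·0.7284 / (0.35·0.7284 + 0.55·0.2716) ≈ 0.6306
After 'alert': P(compromised) = 0.65·0.6306 / (0.65·0.6306 + 0.45·0.3694) ≈ 0.7115
After 'quiet': P(compromised) = 0.35·0.7115 / (0.35·0.7115 + 0.55·0.2885) ≈ 0.6108

0.6108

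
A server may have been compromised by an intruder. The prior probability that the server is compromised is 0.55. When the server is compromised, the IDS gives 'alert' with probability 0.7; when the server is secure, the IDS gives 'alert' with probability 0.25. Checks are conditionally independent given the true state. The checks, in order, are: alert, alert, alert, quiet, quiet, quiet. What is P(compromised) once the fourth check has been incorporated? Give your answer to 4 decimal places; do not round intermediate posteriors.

0.9148

After 'alert': P(compromised) = 0.7·0.5500 / (0.7·0.5500 + 0.25·0.4500) ≈ 0.7739
After 'alert': P(compromised) = 0.7·0.7739 / (0.7·0.7739 + 0.25·0.2261) ≈ 0.9055
After 'alert': P(compromised) = 0.7·0.9055 / (0.7·0.9055 + 0.25·0.0945) ≈ 0.9641
After 'quiet': P(compromised) = 0.3·0.9641 / (0.3·0.9641 + 0.75·0.0359) ≈ 0.9148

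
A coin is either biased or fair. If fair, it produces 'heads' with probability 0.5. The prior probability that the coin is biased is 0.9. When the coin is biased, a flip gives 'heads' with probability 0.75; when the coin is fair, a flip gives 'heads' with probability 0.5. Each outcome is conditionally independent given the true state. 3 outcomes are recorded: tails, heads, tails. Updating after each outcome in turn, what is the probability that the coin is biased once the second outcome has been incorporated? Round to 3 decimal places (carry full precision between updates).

After 'tails': P(biased) = 0.25·0.9000 / (0.25·0.9000 + 0.5·0.1000) ≈ 0.8182
After 'heads': P(biased) = 0.75·0.8182 / (0.75·0.8182 + 0.5·0.1818) ≈ 0.8710

0.871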